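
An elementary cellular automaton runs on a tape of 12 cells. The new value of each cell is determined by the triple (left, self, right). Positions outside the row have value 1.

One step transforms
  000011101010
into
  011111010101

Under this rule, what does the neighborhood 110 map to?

At position 6 the neighborhood is 110; the next row has 0 there.

0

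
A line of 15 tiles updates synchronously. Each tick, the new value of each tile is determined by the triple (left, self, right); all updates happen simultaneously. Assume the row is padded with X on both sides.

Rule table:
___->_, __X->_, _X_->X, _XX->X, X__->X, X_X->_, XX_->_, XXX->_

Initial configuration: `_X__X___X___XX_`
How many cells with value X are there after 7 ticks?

7

_XX_XX__XX__X__
_X__X_X_X_X_XX_
_XX_X_X_X_X_X__
_X__X_X_X_X_XX_  (repeats tick 2; period 2)
tick 7: _XX_X_X_X_X_X__
count of X: 7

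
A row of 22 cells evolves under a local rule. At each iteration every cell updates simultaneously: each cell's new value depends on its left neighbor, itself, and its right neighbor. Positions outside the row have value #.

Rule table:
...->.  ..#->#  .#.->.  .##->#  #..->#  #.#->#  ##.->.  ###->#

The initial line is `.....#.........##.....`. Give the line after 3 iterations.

iteration 1: #...#.#.......##.#...#
iteration 2: .#.#.#.#.....##.#.#.##
iteration 3: #.#.#.#.#...##.#.#.###

#.#.#.#.#...##.#.#.###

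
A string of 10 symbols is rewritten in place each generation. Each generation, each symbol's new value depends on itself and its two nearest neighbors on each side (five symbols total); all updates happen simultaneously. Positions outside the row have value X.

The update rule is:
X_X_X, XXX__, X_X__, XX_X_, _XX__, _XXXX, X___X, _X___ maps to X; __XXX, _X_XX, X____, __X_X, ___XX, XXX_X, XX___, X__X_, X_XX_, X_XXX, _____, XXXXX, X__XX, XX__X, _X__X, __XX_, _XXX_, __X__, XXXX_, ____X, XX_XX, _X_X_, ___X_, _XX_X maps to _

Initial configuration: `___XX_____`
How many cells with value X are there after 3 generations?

generation 1: _X__X_____
generation 2: XX___X____
generation 3: _X_X__X___
count of X: 3

3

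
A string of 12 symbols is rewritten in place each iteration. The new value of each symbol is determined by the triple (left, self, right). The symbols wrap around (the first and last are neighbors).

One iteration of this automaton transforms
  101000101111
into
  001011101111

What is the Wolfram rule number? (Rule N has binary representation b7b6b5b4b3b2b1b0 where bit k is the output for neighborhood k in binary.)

position 9: 111 → 1  (bit 7 = 1)
position 0: 110 → 0  (bit 6 = 0)
position 1: 101 → 0  (bit 5 = 0)
position 3: 100 → 0  (bit 4 = 0)
position 8: 011 → 1  (bit 3 = 1)
position 2: 010 → 1  (bit 2 = 1)
position 5: 001 → 1  (bit 1 = 1)
position 4: 000 → 1  (bit 0 = 1)
bits b7..b0 = 10001111 = 143

143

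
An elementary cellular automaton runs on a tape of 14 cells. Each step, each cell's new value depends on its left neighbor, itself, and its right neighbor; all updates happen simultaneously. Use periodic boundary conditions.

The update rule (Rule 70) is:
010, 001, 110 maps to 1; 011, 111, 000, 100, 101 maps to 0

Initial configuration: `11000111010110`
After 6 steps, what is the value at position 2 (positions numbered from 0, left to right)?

0

01001001010010
11011011010110
01001001010010  (repeats step 1; period 2)
step 6: 11011011010110
position 2 holds 0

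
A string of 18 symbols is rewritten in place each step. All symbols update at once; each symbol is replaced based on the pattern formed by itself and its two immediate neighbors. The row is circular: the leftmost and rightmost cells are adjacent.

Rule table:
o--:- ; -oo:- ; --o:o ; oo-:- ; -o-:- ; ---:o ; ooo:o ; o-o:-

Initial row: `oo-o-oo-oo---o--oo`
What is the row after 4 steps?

o---ooooo--o---o-o

o----------oo--o-o
--ooooooooo---o---
oo-ooooooo--oo--oo
o---ooooo--o---o-o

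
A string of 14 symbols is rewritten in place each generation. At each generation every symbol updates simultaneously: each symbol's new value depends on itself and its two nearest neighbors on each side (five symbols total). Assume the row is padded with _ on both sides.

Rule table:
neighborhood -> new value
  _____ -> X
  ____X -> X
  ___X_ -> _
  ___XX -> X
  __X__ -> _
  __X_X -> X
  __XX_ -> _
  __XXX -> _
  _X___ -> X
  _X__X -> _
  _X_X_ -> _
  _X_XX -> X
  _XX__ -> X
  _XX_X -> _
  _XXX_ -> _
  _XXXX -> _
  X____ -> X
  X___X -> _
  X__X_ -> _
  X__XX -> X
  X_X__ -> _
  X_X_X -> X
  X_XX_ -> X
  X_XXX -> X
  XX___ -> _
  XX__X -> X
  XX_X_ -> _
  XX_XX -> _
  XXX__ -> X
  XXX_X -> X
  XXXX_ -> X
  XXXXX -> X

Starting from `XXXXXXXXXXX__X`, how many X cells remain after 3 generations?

9

generation 1: __XXXXXXXXXX__
generation 2: XX__XXXXXXXX_X
generation 3: _XXX__XXXXXX__
count of X: 9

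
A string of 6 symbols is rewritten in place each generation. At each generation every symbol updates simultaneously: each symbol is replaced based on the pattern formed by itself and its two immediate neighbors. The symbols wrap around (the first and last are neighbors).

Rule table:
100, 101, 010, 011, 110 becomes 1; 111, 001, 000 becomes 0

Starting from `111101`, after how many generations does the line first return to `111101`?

generation 1: 000111
generation 2: 100101
generation 3: 110111
generation 4: 011100
generation 5: 010110
generation 6: 011111
generation 7: 110001
generation 8: 011001
generation 9: 111101

9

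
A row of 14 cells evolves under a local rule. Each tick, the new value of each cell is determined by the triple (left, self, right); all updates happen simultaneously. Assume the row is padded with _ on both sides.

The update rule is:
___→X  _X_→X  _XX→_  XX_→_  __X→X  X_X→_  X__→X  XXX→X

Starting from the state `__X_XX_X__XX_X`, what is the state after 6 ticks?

__XX____X___X_

XXX____XXX___X
_X_XXXX_X_XXXX
XX__XX__X__XX_
__XX__XXXXX__X
XX__XX_XXX_XXX
__XX____X___X_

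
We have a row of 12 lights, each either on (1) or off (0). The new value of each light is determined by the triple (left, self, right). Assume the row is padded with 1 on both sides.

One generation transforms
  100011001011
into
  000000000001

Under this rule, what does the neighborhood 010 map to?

At position 8 the neighborhood is 010; the next row has 0 there.

0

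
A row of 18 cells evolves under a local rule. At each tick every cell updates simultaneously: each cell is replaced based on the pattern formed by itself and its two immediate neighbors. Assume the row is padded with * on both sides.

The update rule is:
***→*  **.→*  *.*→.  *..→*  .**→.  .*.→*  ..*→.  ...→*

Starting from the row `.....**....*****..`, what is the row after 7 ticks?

****..****..*****.
*****..****..****.
******..****..***.
*******..****..**.
********..****..*.
*********..****.*.
**********..***.*.

**********..***.*.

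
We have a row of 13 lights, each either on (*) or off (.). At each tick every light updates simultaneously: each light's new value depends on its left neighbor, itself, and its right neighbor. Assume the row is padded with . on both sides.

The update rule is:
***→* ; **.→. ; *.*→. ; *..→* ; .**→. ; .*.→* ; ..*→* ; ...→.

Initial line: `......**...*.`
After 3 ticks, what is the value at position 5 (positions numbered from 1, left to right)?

tick 1: .....*..*.***
tick 2: ....*****..*.
tick 3: ...*.***.****
position 5 holds .

.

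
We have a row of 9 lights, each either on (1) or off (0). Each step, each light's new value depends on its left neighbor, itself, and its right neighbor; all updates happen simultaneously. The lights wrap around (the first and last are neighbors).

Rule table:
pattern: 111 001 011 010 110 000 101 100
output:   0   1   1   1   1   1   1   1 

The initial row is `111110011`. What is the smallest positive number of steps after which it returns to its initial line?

2

000011110
111110011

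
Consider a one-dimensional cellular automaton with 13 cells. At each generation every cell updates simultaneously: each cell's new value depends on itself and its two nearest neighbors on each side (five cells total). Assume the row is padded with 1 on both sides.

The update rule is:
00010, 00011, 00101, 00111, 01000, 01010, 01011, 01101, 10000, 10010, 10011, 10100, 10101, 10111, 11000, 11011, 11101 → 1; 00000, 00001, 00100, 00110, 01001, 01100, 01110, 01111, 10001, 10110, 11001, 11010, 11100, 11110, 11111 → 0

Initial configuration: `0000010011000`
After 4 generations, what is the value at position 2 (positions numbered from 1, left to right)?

0

1100100100101
0001001001111
1010010011000
1010100100101
position 2 holds 0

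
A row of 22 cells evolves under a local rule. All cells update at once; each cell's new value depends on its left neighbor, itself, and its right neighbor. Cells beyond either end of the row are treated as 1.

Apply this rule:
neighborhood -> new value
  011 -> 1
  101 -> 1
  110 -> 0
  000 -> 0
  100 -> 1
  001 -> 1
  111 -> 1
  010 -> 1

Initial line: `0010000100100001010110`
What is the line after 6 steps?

step 1: 1111001111110011111101
step 2: 1110111111101111111011
step 3: 1101111111011111110111
step 4: 1011111110111111101111
step 5: 0111111101111111011111
step 6: 1111111011111110111111

1111111011111110111111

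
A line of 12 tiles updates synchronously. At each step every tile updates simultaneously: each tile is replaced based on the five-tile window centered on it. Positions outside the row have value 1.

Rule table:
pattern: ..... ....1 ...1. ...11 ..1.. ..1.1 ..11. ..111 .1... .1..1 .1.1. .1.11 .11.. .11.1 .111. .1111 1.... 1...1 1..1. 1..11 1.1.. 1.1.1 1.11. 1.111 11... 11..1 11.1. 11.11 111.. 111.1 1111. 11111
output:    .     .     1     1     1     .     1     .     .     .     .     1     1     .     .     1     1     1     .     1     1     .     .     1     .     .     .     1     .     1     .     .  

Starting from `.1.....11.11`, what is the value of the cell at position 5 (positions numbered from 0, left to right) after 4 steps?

step 1: .1.1..11.111
step 2: ...1.11.111.
step 3: .11.1..11.11
step 4: 1...1.11.111
position 5 holds .

.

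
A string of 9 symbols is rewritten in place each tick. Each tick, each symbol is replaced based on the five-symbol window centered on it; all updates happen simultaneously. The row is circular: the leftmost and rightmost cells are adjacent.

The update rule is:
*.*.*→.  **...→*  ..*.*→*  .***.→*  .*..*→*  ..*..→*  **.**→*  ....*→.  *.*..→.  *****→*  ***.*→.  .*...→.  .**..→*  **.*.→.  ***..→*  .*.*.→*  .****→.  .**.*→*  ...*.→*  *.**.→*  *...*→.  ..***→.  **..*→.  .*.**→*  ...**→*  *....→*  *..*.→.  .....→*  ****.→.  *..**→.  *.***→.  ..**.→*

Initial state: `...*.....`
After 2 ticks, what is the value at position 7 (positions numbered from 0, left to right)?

*.**.****
.****..*.
position 7 holds *

*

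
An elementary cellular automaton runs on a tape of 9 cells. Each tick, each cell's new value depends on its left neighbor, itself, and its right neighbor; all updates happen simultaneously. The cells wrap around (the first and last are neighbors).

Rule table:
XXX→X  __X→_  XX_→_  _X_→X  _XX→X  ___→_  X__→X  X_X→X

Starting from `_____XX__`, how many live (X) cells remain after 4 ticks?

_____X_X_
_____XXXX
X____XXX_
XX___XX_X
count of X: 5

5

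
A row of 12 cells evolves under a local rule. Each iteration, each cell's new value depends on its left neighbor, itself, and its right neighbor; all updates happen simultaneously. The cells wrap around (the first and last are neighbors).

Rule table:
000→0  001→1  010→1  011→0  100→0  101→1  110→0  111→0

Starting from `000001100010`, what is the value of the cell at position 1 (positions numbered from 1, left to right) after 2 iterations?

0

000010000110
000110001000
position 1 holds 0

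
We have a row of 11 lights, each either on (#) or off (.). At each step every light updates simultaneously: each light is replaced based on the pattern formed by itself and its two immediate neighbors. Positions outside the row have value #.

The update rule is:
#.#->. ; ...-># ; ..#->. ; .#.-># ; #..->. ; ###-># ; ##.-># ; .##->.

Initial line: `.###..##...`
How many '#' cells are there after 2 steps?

..##...#.#.
...#.#.#.#.
count of #: 4

4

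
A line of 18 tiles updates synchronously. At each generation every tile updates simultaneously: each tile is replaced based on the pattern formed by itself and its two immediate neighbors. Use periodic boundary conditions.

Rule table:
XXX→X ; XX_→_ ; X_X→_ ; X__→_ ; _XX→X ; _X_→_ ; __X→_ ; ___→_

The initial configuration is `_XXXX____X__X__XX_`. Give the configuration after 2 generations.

_XX_______________

_XXX___________X__
_XX_______________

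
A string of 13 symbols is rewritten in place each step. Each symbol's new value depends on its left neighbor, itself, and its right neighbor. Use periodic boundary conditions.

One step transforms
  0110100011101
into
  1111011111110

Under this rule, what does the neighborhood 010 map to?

At position 4 the neighborhood is 010; the next row has 0 there.

0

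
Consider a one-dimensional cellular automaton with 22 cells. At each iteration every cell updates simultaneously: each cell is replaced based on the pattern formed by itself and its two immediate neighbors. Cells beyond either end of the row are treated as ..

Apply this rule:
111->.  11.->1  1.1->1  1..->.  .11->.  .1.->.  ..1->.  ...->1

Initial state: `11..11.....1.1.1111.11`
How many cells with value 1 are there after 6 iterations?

12

iteration 1: .1...1.111..1.1...11.1
iteration 2: ...1..1..1...1..1..11.
iteration 3: 11.........1........1.
iteration 4: .1.1111111...111111...
iteration 5: ..1......1.1......1.11
iteration 6: 1...1111..1..1111..1.1
count of 1: 12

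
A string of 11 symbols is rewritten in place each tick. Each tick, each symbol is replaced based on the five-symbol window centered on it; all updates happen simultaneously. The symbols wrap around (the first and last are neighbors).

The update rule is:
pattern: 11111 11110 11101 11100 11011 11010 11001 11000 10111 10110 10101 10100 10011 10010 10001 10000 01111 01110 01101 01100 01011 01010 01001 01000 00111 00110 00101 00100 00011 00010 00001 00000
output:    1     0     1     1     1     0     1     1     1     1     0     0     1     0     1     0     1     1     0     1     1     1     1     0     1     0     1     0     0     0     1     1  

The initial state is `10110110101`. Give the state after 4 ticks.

10110111111

01101100011
11011111000
00111101110
10110111111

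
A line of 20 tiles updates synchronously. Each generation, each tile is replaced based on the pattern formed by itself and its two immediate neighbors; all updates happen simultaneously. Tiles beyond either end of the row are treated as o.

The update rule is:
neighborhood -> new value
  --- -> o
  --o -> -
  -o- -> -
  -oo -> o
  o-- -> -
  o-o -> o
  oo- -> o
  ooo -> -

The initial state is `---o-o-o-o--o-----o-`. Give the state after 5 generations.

-o--o-o-o-----ooo--o
o----o-o--ooo-o-o--o
o-oo--o---o-oo-o---o
oooo----o--oooo--o-o
---o-oo----o--o---oo

---o-oo----o--o---oo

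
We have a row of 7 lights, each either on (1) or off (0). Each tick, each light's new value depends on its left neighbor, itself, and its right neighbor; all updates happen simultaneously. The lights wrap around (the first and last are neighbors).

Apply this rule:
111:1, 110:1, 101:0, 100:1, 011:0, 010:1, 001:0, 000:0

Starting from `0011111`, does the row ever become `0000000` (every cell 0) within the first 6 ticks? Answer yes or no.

1001111
1100111
1110011
1111001
1111100
0111110
tick 6 is 0111110, still not uniform 0

no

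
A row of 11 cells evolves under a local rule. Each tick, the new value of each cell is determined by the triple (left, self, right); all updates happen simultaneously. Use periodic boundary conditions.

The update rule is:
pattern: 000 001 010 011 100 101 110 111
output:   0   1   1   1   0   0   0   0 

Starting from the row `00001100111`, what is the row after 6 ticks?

00110000011

tick 1: 00011001100
tick 2: 00110011000
tick 3: 01100110000
tick 4: 11001100000
tick 5: 10011000001
tick 6: 00110000011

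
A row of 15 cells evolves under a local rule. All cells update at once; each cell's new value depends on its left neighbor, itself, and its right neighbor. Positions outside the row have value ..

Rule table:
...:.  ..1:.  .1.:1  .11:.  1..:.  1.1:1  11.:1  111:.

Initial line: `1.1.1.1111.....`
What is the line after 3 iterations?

iteration 1: 111111...1.....
iteration 2: .....1...1.....
iteration 3: .....1...1.....

.....1...1.....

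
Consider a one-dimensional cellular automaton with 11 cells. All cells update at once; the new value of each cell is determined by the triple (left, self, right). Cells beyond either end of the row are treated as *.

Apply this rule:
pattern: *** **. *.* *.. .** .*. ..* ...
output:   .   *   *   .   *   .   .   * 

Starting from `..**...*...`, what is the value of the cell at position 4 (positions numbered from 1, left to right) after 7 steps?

..**.*...*.
..***..*..*
..*.*.....*
...*..***.*
.*....*.***
*..**..**..
*..**..**..
position 4 holds *

*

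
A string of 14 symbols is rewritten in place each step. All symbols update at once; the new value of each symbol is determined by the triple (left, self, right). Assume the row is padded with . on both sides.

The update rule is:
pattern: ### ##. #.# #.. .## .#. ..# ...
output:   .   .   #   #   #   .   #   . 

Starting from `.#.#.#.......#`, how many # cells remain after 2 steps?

#.#.#.#.....#.
.#.#.#.#...#.#
count of #: 6

6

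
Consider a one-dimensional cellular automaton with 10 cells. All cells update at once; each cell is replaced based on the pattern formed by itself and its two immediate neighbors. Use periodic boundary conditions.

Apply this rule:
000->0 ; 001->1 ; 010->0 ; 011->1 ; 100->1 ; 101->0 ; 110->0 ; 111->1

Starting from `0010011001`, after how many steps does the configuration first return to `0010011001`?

10

step 1: 1101110110
step 2: 1001100100
step 3: 0111011011
step 4: 0110010010
step 5: 1101101101
step 6: 1001001001
step 7: 0110110111
step 8: 0100100110
step 9: 1011011101
step 10: 0010011001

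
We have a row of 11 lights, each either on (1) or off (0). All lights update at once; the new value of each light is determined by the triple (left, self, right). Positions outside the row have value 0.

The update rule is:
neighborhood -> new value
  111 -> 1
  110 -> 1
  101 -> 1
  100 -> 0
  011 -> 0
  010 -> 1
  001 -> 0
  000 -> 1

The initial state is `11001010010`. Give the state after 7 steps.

01001110010
01000110010
01010010010
01110010010
00110010010
10010010010
10010010010

10010010010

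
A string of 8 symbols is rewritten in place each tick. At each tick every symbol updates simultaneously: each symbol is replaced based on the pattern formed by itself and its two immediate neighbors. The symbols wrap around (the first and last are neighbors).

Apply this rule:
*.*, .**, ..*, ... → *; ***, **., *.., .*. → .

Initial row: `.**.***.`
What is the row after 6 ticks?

..**..**

**.**...
*.**..**
.**..**.
**..**..
*..**..*
..**..**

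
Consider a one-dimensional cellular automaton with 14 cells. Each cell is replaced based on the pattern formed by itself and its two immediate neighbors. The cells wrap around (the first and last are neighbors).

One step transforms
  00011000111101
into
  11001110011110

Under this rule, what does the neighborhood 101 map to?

At position 12 the neighborhood is 101; the next row has 1 there.

1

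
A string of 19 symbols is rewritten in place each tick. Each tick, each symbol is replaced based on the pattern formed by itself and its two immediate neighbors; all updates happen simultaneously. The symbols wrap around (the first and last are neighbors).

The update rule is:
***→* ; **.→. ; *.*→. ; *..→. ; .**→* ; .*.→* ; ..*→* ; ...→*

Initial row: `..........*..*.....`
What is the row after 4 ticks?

********..**..*****

***********.**.****
**********..*..****
*********..**.*****
********..**..*****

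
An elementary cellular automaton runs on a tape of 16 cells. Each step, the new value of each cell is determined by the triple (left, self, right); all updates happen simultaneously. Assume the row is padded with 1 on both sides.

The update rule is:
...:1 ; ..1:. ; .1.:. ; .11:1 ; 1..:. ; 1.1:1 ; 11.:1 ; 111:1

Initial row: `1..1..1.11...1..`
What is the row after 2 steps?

1.1111.1111..11.

1......111.1....
1.1111.1111..11.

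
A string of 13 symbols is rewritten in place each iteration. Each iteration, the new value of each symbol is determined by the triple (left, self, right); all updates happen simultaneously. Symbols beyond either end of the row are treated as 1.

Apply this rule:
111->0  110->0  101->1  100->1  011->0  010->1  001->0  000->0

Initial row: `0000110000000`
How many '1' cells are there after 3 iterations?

1000001000000
0100001100000
1110000010000
count of 1: 4

4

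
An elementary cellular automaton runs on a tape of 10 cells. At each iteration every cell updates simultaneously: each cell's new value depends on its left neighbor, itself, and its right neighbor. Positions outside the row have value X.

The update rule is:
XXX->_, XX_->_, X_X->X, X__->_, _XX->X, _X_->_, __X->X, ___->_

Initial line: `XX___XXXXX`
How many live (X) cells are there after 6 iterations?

____XX____
___XX____X
__XX____XX
_XX____XX_
XX____XX_X
_____XX_XX
count of X: 4

4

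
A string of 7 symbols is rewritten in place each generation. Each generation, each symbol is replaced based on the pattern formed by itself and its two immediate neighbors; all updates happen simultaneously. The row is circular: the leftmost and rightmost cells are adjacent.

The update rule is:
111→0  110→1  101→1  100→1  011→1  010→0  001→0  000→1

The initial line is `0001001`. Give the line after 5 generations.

1100100
1110010
1011001
1111101
0000111

0000111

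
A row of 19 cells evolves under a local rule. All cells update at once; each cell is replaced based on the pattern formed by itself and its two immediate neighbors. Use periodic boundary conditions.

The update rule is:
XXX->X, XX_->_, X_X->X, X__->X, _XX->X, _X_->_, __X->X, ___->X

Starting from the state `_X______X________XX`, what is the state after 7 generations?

XX_XXXXXXXXX_X_XXXX

X_XXXXXX_XXXXXXXXX_
_XXXXXX_XXXXXXXXX_X
XXXXXX_XXXXXXXXX_X_
XXXXX_XXXXXXXXX_X_X
XXXX_XXXXXXXXX_X_XX
XXX_XXXXXXXXX_X_XXX
XX_XXXXXXXXX_X_XXXX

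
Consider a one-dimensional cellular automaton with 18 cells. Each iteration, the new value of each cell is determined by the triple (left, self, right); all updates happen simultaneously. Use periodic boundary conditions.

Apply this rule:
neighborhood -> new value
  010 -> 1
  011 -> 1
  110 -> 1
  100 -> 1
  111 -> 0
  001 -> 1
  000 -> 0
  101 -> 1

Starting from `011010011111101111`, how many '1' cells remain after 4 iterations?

8

111111110000111001
000000011001101111
100000111111111001
110001100000001111
count of 1: 8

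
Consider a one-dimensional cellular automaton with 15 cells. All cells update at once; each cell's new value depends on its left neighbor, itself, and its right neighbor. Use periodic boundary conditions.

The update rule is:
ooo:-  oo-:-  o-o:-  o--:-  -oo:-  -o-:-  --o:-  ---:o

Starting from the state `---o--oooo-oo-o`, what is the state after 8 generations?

generation 1: -o-------------
generation 2: ---oooooooooooo
generation 3: -o-------------  (repeats generation 1; period 2)
generation 8: ---oooooooooooo

---oooooooooooo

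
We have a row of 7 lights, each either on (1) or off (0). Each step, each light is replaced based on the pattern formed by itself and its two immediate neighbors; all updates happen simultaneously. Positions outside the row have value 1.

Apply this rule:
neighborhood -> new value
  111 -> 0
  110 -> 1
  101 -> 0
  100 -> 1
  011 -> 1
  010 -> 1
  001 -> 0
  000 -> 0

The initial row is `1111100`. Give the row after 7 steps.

step 1: 0000110
step 2: 1000110
step 3: 1100110
step 4: 0110110
step 5: 0110110  (fixed point — unchanged through step 7)

0110110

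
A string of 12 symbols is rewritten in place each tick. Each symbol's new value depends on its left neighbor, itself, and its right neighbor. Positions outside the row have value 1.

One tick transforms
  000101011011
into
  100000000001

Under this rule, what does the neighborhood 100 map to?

1

At position 0 the neighborhood is 100; the next row has 1 there.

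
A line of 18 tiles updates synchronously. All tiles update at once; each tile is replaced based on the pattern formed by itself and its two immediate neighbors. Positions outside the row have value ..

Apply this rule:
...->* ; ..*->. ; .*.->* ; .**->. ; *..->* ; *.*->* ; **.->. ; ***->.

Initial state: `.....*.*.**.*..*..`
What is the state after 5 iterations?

****.****..***.***
....*....*....*...
***.****.****.****
...*....*....*....
**.****.****.*****

**.****.****.*****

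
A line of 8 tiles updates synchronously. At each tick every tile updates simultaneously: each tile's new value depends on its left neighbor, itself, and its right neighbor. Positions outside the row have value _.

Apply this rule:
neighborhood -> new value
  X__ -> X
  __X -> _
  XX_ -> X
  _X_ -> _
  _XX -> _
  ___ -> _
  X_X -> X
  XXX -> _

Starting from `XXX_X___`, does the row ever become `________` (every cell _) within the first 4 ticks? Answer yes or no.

no

__XX_X__
___XX_X_
____XX_X
_____XX_
tick 4 is _____XX_, still not uniform _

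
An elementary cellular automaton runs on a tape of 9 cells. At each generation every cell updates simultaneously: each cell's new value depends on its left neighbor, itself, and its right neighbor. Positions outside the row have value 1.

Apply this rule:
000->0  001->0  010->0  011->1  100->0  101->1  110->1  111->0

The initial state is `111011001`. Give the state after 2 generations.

001111001
001001001

001001001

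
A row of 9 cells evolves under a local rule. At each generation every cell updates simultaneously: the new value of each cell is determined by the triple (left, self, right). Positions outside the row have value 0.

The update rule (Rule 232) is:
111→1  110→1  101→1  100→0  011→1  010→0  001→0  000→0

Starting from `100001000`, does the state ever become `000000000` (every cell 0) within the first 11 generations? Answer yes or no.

generation 1: 000000000
all cells are 0 at generation 1

yes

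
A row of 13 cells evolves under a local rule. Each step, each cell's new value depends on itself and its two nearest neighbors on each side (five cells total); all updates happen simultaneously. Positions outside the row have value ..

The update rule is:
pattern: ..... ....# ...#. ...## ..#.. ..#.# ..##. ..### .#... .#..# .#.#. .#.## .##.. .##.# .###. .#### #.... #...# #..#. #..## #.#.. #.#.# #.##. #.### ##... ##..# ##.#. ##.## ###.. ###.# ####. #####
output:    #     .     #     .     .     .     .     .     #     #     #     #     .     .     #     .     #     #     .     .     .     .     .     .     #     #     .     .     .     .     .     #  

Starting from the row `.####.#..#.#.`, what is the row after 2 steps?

.......#..#.#
#####.#.#..#.

#####.#.#..#.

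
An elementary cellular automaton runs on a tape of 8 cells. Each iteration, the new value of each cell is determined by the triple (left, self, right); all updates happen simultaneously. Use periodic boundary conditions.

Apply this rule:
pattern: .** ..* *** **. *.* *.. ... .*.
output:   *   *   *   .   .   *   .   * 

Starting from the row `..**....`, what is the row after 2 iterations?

**..**..

.**.*...
**..**..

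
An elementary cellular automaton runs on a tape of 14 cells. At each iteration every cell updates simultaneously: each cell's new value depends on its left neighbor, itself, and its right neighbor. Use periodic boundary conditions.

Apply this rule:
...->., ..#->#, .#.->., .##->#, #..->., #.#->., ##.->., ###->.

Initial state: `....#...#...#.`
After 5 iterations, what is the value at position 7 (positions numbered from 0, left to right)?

iteration 1: ...#...#...#..
iteration 2: ..#...#...#...
iteration 3: .#...#...#....
iteration 4: #...#...#.....
iteration 5: ...#...#.....#
position 7 holds #

#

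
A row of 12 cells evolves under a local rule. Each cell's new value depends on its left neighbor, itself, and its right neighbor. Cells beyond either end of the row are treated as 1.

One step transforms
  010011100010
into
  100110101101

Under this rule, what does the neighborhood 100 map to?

0

At position 2 the neighborhood is 100; the next row has 0 there.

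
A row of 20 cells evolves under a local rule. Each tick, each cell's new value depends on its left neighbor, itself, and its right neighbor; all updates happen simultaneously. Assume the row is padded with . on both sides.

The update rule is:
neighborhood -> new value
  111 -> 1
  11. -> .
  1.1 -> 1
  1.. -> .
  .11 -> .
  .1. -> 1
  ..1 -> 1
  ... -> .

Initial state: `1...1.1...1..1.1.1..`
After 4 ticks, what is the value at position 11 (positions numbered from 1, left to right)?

.

tick 1: 1..1111..11.111111..
tick 2: 1.1.11..1..1.1111...
tick 3: 1111...11.111.11....
tick 4: .11...1..1.1.1......
position 11 holds .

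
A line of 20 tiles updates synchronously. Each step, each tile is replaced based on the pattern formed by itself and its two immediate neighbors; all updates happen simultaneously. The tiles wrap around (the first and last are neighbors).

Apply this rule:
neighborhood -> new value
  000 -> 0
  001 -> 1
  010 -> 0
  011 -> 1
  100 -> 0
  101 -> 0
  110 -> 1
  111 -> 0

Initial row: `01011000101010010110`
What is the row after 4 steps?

11100000000100111000

10011001000000100110
00111010000001001110
01101000000010011010
11100000000100111000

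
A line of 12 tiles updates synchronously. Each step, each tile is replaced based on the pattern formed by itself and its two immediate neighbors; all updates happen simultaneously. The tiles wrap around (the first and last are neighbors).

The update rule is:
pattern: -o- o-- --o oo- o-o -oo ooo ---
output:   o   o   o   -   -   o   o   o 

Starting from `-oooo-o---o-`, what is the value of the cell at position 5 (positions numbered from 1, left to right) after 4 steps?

step 1: oooo--oooooo
step 2: ooo-oooooooo
step 3: oo--oooooooo
step 4: o-oooooooooo
position 5 holds o

o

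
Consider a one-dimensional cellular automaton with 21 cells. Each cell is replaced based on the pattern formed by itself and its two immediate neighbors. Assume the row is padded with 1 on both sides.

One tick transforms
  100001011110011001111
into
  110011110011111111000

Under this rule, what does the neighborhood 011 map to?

At position 7 the neighborhood is 011; the next row has 1 there.

1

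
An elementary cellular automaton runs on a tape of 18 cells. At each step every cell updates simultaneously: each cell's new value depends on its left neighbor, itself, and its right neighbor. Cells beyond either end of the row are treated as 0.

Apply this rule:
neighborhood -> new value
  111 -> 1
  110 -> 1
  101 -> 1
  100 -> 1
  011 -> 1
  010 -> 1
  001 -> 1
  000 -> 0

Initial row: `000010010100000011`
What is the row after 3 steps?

011111111111111111

step 1: 000111111110000111
step 2: 001111111111001111
step 3: 011111111111111111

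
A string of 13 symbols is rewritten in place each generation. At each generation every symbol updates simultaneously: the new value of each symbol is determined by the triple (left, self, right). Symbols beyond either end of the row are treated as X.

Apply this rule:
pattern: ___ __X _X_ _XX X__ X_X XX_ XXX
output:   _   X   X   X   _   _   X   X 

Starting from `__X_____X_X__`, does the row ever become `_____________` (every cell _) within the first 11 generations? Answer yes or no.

_XX____XX_X_X
_XX___XXX_X_X
_XX__XXXX_X_X
_XX_XXXXX_X_X
_XX_XXXXX_X_X  (fixed point — unchanged through generation 11)
generation 11 is _XX_XXXXX_X_X, still not uniform _

no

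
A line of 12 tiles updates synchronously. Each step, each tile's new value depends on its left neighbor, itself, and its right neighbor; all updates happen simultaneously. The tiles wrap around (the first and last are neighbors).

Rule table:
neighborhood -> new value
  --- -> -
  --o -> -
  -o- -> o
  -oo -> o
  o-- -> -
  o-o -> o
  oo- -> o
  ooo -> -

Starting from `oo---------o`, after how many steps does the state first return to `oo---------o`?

2

step 1: -o---------o
step 2: oo---------o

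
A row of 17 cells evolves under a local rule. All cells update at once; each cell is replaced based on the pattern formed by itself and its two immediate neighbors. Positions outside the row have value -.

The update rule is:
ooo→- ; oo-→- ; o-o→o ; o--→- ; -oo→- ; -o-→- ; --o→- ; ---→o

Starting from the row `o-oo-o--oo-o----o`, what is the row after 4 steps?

-o--o-----o--oo--
------ooo-------o
ooooo-----ooooo--
------ooo-------o

------ooo-------o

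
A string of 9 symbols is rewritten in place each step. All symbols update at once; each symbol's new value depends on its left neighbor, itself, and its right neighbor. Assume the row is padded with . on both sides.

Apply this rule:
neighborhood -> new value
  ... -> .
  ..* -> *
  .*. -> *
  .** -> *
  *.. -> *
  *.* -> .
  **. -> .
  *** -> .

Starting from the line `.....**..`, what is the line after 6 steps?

....**.*.
...**..**
..**.***.
.**..*..*
**.******
*..*.....

*..*.....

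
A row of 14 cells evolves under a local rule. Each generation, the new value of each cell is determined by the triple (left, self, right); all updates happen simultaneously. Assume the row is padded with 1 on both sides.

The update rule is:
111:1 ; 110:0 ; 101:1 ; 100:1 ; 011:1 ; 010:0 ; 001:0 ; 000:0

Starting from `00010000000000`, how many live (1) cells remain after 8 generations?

10001000000000
01000100000000
10100010000000
01010001000000
10101000100000
01010100010000
10101010001000
01010101000100
count of 1: 5

5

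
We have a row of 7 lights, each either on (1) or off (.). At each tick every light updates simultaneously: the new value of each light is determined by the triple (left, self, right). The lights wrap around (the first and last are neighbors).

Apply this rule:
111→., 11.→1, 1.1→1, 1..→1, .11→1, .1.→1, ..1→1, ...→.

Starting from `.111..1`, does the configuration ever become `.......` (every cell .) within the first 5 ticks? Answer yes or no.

11.1111
.111...
11.11..
1111111
.......
all cells are . at tick 5

yes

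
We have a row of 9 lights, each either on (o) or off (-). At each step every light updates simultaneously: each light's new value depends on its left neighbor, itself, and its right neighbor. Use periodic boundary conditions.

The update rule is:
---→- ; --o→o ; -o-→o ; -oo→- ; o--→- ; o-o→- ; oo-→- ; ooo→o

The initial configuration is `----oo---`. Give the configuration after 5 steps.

--------o

---o-----
--oo-----
-o-------
oo-------
--------o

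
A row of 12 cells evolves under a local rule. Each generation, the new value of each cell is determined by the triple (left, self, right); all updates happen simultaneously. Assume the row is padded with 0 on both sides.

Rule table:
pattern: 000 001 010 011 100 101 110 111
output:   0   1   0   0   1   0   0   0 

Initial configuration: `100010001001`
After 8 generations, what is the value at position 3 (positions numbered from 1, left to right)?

1

010101010110
100000000001
010000000010
101000000101
000100001000
001010010100
010001100010
101010010101
position 3 holds 1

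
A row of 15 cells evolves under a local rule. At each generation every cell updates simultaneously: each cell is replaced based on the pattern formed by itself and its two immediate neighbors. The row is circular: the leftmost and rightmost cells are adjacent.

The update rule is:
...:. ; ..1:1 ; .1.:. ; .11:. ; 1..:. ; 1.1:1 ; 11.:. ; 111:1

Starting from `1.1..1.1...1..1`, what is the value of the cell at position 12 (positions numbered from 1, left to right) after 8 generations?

.1..1.1...1..1.
1..1.1...1..1..
..1.1...1..1..1
.1.1...1..1..1.
1.1...1..1..1..
.1...1..1..1..1
1...1..1..1..1.
...1..1..1..1.1
position 12 holds .

.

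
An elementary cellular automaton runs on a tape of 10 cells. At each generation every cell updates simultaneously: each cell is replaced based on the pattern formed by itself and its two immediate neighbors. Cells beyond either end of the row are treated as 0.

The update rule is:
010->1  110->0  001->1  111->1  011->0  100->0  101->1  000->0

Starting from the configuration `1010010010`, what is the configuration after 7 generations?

generation 1: 1110110110
generation 2: 0101001000
generation 3: 1111011000
generation 4: 0110100000
generation 5: 1001100000
generation 6: 1010000000
generation 7: 1110000000

1110000000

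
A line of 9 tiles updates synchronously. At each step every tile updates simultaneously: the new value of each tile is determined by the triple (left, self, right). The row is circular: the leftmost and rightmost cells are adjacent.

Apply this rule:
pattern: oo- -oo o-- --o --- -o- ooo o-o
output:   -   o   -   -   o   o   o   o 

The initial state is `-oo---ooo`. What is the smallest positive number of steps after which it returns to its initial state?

oo--o-oo-
o---ooo-o
--o-oo-oo
--ooo-oo-
o-oo-oo--
ooo-oo---
oo-oo--o-
o-oo---oo
-oo--o-oo
oo---ooo-
o--o-oo-o
---ooo-oo
-o-oo-oo-
-ooo-oo--
-oo-oo--o
oo-oo---o
o-oo--o-o
-oo---ooo

18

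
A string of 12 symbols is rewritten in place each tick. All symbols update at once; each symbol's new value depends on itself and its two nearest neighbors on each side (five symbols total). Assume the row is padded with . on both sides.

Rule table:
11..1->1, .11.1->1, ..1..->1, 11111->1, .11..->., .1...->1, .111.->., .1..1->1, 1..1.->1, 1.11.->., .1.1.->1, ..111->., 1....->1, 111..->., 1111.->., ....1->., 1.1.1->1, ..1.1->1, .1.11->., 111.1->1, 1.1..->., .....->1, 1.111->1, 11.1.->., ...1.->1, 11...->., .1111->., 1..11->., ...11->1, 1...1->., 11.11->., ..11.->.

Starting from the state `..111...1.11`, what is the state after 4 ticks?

.111.1111.11

.1.....11...
11111.1...11
..1.1..1.1..
.111.1111.11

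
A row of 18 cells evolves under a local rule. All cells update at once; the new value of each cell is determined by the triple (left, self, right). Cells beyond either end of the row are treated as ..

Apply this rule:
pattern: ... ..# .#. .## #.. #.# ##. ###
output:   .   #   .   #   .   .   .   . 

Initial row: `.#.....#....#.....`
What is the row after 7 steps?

#.....#....#......
.....#....#.......
....#....#........
...#....#.........
..#....#..........
.#....#...........
#....#............

#....#............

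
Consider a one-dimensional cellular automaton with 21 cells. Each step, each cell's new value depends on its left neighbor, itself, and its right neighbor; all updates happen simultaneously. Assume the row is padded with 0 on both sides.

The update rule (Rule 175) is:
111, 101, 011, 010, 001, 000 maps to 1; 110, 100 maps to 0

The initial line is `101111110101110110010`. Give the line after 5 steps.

step 1: 111111101111101100110
step 2: 111111011111011001100
step 3: 111110111110110011001
step 4: 111101111101100110011
step 5: 111011111011001100110

111011111011001100110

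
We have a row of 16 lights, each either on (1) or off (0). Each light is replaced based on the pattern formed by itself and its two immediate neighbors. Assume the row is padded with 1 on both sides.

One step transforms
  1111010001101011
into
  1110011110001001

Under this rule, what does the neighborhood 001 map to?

1

At position 8 the neighborhood is 001; the next row has 1 there.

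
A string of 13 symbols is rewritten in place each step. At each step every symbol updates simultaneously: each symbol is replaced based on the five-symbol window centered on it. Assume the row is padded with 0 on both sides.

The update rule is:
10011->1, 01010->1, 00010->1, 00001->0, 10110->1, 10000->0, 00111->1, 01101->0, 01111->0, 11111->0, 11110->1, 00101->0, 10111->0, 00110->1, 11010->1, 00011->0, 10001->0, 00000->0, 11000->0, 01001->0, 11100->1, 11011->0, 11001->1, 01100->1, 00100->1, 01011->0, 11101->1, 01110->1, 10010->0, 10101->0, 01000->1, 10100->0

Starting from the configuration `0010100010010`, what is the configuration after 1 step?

0101010110011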